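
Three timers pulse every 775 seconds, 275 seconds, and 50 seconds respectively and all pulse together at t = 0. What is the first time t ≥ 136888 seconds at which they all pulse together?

153450 seconds

Joint pulses occur at multiples of LCM(775, 275, 50).
775 = 5^2 × 31
275 = 5^2 × 11
50 = 2 × 5^2
LCM(775, 275, 50) = 2 × 5^2 × 11 × 31 = 17050.
Smallest multiple of 17050 that is ≥ 136888: ⌈136888/17050⌉ × 17050 = 9 × 17050 = 153450.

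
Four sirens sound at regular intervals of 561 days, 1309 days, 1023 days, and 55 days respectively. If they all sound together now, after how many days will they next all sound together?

608685 days

We need the least common multiple of the intervals.
561 = 3 × 11 × 17
1309 = 7 × 11 × 17
1023 = 3 × 11 × 31
55 = 5 × 11
LCM(561, 1309, 1023, 55) = 3 × 5 × 7 × 11 × 17 × 31 = 608685.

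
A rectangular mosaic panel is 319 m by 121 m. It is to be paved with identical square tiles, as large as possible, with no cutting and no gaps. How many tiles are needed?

319

Tile side = gcd(319, 121).
319 = 11 × 29
121 = 11^2
gcd(319, 121) = 11.
Tiles: (319/11) × (121/11) = 29 × 11 = 319.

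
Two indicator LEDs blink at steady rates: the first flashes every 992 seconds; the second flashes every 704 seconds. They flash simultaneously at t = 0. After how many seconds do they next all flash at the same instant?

21824 seconds

We need the least common multiple of the intervals.
992 = 2^5 × 31
704 = 2^6 × 11
LCM(992, 704) = 2^6 × 11 × 31 = 21824.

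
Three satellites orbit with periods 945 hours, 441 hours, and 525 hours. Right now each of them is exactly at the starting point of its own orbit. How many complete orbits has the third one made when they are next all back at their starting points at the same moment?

The first common completion time is the LCM of the periods.
945 = 3^3 × 5 × 7
441 = 3^2 × 7^2
525 = 3 × 5^2 × 7
LCM(945, 441, 525) = 3^3 × 5^2 × 7^2 = 33075.
Orbits for period 525: 33075 / 525 = 63.

63 orbits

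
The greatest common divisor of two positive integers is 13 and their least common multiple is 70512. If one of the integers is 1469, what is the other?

624

For two integers, gcd × lcm = product, so the other is (13 × 70512) / 1469 = 916656 / 1469 = 624.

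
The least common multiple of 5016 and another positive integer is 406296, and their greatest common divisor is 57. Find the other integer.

4617

gcd × lcm = product of the two integers, so the other integer is (57 × 406296) / 5016 = 4617.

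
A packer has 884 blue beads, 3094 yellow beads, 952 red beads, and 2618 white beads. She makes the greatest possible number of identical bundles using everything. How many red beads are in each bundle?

Number of bundles = gcd(884, 3094, 952, 2618).
884 = 2^2 × 13 × 17
3094 = 2 × 7 × 13 × 17
952 = 2^3 × 7 × 17
2618 = 2 × 7 × 11 × 17
gcd(884, 3094, 952, 2618) = 2 × 17 = 34.
red beads per bundle = 952 / 34 = 28.

28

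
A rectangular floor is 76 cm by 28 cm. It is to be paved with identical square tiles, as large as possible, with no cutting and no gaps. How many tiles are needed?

133

Tile side = gcd(76, 28).
76 = 2^2 × 19
28 = 2^2 × 7
gcd(76, 28) = 2^2 = 4.
Tiles: (76/4) × (28/4) = 19 × 7 = 133.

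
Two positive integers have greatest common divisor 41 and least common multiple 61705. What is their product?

2529905

For any two positive integers, gcd × lcm = product = 41 × 61705 = 2529905.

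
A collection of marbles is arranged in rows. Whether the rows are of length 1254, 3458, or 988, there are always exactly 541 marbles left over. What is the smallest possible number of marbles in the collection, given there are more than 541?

228769

N − 541 must be a common multiple of 1254, 3458, and 988.
1254 = 2 × 3 × 11 × 19
3458 = 2 × 7 × 13 × 19
988 = 2^2 × 13 × 19
LCM(1254, 3458, 988) = 2^2 × 3 × 7 × 11 × 13 × 19 = 228228.
Smallest N > 541 is LCM + 541 = 228228 + 541 = 228769.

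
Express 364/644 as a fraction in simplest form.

364 = 2^2 × 7 × 13
644 = 2^2 × 7 × 23
gcd(364, 644) = 2^2 × 7 = 28.
Divide numerator and denominator by 28: 364/644 = 13/23.

13/23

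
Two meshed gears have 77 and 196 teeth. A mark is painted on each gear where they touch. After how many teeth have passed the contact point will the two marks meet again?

2156 teeth

The first simultaneous occurrence is after LCM of the individual periods.
77 = 7 × 11
196 = 2^2 × 7^2
LCM(77, 196) = 2^2 × 7^2 × 11 = 2156.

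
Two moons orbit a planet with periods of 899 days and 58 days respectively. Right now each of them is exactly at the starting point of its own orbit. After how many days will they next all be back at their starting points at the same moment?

The first simultaneous occurrence is after LCM of the individual periods.
899 = 29 × 31
58 = 2 × 29
LCM(899, 58) = 2 × 29 × 31 = 1798.

1798 days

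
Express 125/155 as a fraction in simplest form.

25/31

125 = 5^3
155 = 5 × 31
gcd(125, 155) = 5.
Divide numerator and denominator by 5: 125/155 = 25/31.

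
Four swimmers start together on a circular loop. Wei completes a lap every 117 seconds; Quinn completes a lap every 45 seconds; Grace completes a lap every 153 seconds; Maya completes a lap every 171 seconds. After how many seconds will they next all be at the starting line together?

The first simultaneous occurrence is after LCM of the individual periods.
117 = 3^2 × 13
45 = 3^2 × 5
153 = 3^2 × 17
171 = 3^2 × 19
LCM(117, 45, 153, 171) = 3^2 × 5 × 13 × 17 × 19 = 188955.

188955 seconds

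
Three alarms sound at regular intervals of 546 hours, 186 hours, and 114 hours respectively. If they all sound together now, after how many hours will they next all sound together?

321594 hours

We need the least common multiple of the intervals.
546 = 2 × 3 × 7 × 13
186 = 2 × 3 × 31
114 = 2 × 3 × 19
LCM(546, 186, 114) = 2 × 3 × 7 × 13 × 19 × 31 = 321594.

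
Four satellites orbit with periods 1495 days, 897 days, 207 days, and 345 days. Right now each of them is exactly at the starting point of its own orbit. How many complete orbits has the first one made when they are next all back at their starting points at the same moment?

They are all back at their starting positions together after one LCM of the periods.
1495 = 5 × 13 × 23
897 = 3 × 13 × 23
207 = 3^2 × 23
345 = 3 × 5 × 23
LCM(1495, 897, 207, 345) = 3^2 × 5 × 13 × 23 = 13455.
Orbits for period 1495: 13455 / 1495 = 9.

9 orbits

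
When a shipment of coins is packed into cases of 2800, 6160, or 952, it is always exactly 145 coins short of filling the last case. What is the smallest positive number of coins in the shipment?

523455

Being 145 short of a full case of size k means N ≡ −145 (mod k), i.e. N + 145 is a multiple of each size.
2800 = 2^4 × 5^2 × 7
6160 = 2^4 × 5 × 7 × 11
952 = 2^3 × 7 × 17
LCM(2800, 6160, 952) = 2^4 × 5^2 × 7 × 11 × 17 = 523600.
Smallest positive N is 523600 − 145 = 523455.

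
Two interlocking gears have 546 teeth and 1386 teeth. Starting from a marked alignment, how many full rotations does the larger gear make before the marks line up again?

13 rotations

All finish a whole number of cycles simultaneously at t = LCM of the periods.
546 = 2 × 3 × 7 × 13
1386 = 2 × 3^2 × 7 × 11
LCM(546, 1386) = 2 × 3^2 × 7 × 11 × 13 = 18018.
Rotations for period 1386: 18018 / 1386 = 13.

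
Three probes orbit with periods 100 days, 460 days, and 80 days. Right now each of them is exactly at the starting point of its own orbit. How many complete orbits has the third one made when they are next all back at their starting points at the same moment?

115 orbits

They are all back at their starting positions together after one LCM of the periods.
100 = 2^2 × 5^2
460 = 2^2 × 5 × 23
80 = 2^4 × 5
LCM(100, 460, 80) = 2^4 × 5^2 × 23 = 9200.
Orbits for period 80: 9200 / 80 = 115.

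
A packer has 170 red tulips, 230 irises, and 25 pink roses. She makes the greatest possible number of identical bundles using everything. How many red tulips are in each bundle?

34

Number of bundles = gcd(170, 230, 25).
170 = 2 × 5 × 17
230 = 2 × 5 × 23
25 = 5^2
gcd(170, 230, 25) = 5.
red tulips per bundle = 170 / 5 = 34.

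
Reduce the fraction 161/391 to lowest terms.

161 = 7 × 23
391 = 17 × 23
gcd(161, 391) = 23.
Divide numerator and denominator by 23: 161/391 = 7/17.

7/17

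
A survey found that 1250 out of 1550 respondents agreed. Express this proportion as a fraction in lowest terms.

1250 = 2 × 5^4
1550 = 2 × 5^2 × 31
gcd(1250, 1550) = 2 × 5^2 = 50.
Divide numerator and denominator by 50: 1250/1550 = 25/31.

25/31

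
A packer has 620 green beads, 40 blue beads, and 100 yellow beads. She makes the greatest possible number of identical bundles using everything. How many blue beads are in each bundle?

Number of bundles = gcd(620, 40, 100).
620 = 2^2 × 5 × 31
40 = 2^3 × 5
100 = 2^2 × 5^2
gcd(620, 40, 100) = 2^2 × 5 = 20.
blue beads per bundle = 40 / 20 = 2.

2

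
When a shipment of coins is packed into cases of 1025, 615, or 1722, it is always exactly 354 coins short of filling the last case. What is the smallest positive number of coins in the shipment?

42696

Being 354 short of a full case of size k means N ≡ −354 (mod k), i.e. N + 354 is a multiple of each size.
1025 = 5^2 × 41
615 = 3 × 5 × 41
1722 = 2 × 3 × 7 × 41
LCM(1025, 615, 1722) = 2 × 3 × 5^2 × 7 × 41 = 43050.
Smallest positive N is 43050 − 354 = 42696.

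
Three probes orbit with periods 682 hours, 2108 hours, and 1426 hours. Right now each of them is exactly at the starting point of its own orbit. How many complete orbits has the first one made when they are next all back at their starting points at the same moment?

782 orbits

All finish a whole number of cycles simultaneously at t = LCM of the periods.
682 = 2 × 11 × 31
2108 = 2^2 × 17 × 31
1426 = 2 × 23 × 31
LCM(682, 2108, 1426) = 2^2 × 11 × 17 × 23 × 31 = 533324.
Orbits for period 682: 533324 / 682 = 782.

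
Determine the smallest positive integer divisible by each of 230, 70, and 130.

230 = 2 × 5 × 23
70 = 2 × 5 × 7
130 = 2 × 5 × 13
LCM(230, 70, 130) = 2 × 5 × 7 × 13 × 23 = 20930.

20930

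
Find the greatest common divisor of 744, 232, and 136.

744 = 2^3 × 3 × 31
232 = 2^3 × 29
136 = 2^3 × 17
gcd(744, 232, 136) = 2^3 = 8.

8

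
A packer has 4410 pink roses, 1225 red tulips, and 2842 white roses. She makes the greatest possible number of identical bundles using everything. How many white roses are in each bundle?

Number of bundles = gcd(4410, 1225, 2842).
4410 = 2 × 3^2 × 5 × 7^2
1225 = 5^2 × 7^2
2842 = 2 × 7^2 × 29
gcd(4410, 1225, 2842) = 7^2 = 49.
white roses per bundle = 2842 / 49 = 58.

58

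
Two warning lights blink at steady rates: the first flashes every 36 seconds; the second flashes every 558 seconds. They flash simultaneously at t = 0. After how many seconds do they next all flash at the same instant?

The first simultaneous occurrence is after LCM of the individual periods.
36 = 2^2 × 3^2
558 = 2 × 3^2 × 31
LCM(36, 558) = 2^2 × 3^2 × 31 = 1116.

1116 seconds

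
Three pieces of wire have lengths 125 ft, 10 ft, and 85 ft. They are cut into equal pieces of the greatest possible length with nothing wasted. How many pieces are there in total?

44

Piece length = gcd(125, 10, 85).
125 = 5^3
10 = 2 × 5
85 = 5 × 17
gcd(125, 10, 85) = 5.
Total pieces = 125/5 + 10/5 + 85/5 = 25 + 2 + 17 = 44.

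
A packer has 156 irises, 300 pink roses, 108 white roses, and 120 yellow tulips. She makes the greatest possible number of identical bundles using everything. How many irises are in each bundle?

Number of bundles = gcd(156, 300, 108, 120).
156 = 2^2 × 3 × 13
300 = 2^2 × 3 × 5^2
108 = 2^2 × 3^3
120 = 2^3 × 3 × 5
gcd(156, 300, 108, 120) = 2^2 × 3 = 12.
irises per bundle = 156 / 12 = 13.

13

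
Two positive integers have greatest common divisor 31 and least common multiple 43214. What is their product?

For any two positive integers, gcd × lcm = product = 31 × 43214 = 1339634.

1339634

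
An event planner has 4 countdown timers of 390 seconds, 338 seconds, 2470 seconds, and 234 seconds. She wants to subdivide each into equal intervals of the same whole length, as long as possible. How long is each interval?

26 seconds

The interval must divide each timer length; the longest such is the gcd.
390 = 2 × 3 × 5 × 13
338 = 2 × 13^2
2470 = 2 × 5 × 13 × 19
234 = 2 × 3^2 × 13
gcd(390, 338, 2470, 234) = 2 × 13 = 26.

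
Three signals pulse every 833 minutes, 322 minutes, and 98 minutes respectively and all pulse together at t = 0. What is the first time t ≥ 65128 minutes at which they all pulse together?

76636 minutes

Joint pulses occur at multiples of LCM(833, 322, 98).
833 = 7^2 × 17
322 = 2 × 7 × 23
98 = 2 × 7^2
LCM(833, 322, 98) = 2 × 7^2 × 17 × 23 = 38318.
Smallest multiple of 38318 that is ≥ 65128: ⌈65128/38318⌉ × 38318 = 2 × 38318 = 76636.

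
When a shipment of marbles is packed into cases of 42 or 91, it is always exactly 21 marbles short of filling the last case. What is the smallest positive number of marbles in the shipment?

525

Being 21 short of a full case of size k means N ≡ −21 (mod k), i.e. N + 21 is a multiple of each size.
42 = 2 × 3 × 7
91 = 7 × 13
LCM(42, 91) = 2 × 3 × 7 × 13 = 546.
Smallest positive N is 546 − 21 = 525.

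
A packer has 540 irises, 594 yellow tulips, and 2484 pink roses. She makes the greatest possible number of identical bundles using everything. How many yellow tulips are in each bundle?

11

Number of bundles = gcd(540, 594, 2484).
540 = 2^2 × 3^3 × 5
594 = 2 × 3^3 × 11
2484 = 2^2 × 3^3 × 23
gcd(540, 594, 2484) = 2 × 3^3 = 54.
yellow tulips per bundle = 594 / 54 = 11.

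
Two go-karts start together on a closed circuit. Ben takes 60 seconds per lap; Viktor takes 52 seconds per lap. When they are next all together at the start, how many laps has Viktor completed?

15 laps

They are all back at their starting positions together after one LCM of the periods.
60 = 2^2 × 3 × 5
52 = 2^2 × 13
LCM(60, 52) = 2^2 × 3 × 5 × 13 = 780.
Laps for period 52: 780 / 52 = 15.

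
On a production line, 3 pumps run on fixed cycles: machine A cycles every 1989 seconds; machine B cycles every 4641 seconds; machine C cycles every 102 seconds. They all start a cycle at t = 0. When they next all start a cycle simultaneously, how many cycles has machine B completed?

All finish a whole number of cycles simultaneously at t = LCM of the periods.
1989 = 3^2 × 13 × 17
4641 = 3 × 7 × 13 × 17
102 = 2 × 3 × 17
LCM(1989, 4641, 102) = 2 × 3^2 × 7 × 13 × 17 = 27846.
Cycles for period 4641: 27846 / 4641 = 6.

6 cycles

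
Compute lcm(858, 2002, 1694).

858 = 2 × 3 × 11 × 13
2002 = 2 × 7 × 11 × 13
1694 = 2 × 7 × 11^2
LCM(858, 2002, 1694) = 2 × 3 × 7 × 11^2 × 13 = 66066.

66066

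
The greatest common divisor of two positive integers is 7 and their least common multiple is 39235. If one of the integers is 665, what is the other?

For two integers, gcd × lcm = product, so the other is (7 × 39235) / 665 = 274645 / 665 = 413.

413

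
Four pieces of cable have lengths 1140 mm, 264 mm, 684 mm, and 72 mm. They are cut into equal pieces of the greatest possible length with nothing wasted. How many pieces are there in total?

Piece length = gcd(1140, 264, 684, 72).
1140 = 2^2 × 3 × 5 × 19
264 = 2^3 × 3 × 11
684 = 2^2 × 3^2 × 19
72 = 2^3 × 3^2
gcd(1140, 264, 684, 72) = 2^2 × 3 = 12.
Total pieces = 1140/12 + 264/12 + 684/12 + 72/12 = 95 + 22 + 57 + 6 = 180.

180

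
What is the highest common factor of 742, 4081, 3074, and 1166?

742 = 2 × 7 × 53
4081 = 7 × 11 × 53
3074 = 2 × 29 × 53
1166 = 2 × 11 × 53
gcd(742, 4081, 3074, 1166) = 53.

53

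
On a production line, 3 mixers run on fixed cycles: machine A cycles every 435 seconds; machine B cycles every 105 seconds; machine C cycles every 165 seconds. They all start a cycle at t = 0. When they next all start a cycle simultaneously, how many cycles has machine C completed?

203 cycles

They are all back at their starting positions together after one LCM of the periods.
435 = 3 × 5 × 29
105 = 3 × 5 × 7
165 = 3 × 5 × 11
LCM(435, 105, 165) = 3 × 5 × 7 × 11 × 29 = 33495.
Cycles for period 165: 33495 / 165 = 203.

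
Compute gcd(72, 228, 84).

12

72 = 2^3 × 3^2
228 = 2^2 × 3 × 19
84 = 2^2 × 3 × 7
gcd(72, 228, 84) = 2^2 × 3 = 12.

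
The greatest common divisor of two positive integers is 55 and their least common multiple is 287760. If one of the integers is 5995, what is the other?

For two integers, gcd × lcm = product, so the other is (55 × 287760) / 5995 = 15826800 / 5995 = 2640.

2640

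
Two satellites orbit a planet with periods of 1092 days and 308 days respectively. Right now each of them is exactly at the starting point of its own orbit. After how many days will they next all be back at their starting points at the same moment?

We need the least common multiple of the intervals.
1092 = 2^2 × 3 × 7 × 13
308 = 2^2 × 7 × 11
LCM(1092, 308) = 2^2 × 3 × 7 × 11 × 13 = 12012.

12012 days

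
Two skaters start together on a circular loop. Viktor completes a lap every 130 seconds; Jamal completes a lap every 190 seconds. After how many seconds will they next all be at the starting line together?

We need the least common multiple of the intervals.
130 = 2 × 5 × 13
190 = 2 × 5 × 19
LCM(130, 190) = 2 × 5 × 13 × 19 = 2470.

2470 seconds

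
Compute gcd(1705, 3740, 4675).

1705 = 5 × 11 × 31
3740 = 2^2 × 5 × 11 × 17
4675 = 5^2 × 11 × 17
gcd(1705, 3740, 4675) = 5 × 11 = 55.

55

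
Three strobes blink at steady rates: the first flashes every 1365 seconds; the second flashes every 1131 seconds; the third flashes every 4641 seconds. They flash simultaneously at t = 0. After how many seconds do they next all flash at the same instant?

We need the least common multiple of the intervals.
1365 = 3 × 5 × 7 × 13
1131 = 3 × 13 × 29
4641 = 3 × 7 × 13 × 17
LCM(1365, 1131, 4641) = 3 × 5 × 7 × 13 × 17 × 29 = 672945.

672945 seconds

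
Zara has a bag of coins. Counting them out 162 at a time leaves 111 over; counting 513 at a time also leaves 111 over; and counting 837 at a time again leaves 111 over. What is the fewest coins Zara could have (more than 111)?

N − 111 must be a common multiple of 162, 513, and 837.
162 = 2 × 3^4
513 = 3^3 × 19
837 = 3^3 × 31
LCM(162, 513, 837) = 2 × 3^4 × 19 × 31 = 95418.
Smallest N > 111 is LCM + 111 = 95418 + 111 = 95529.

95529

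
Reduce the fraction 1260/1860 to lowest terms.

21/31

1260 = 2^2 × 3^2 × 5 × 7
1860 = 2^2 × 3 × 5 × 31
gcd(1260, 1860) = 2^2 × 3 × 5 = 60.
Divide numerator and denominator by 60: 1260/1860 = 21/31.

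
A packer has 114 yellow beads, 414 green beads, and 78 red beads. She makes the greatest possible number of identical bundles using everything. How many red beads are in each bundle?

13

Number of bundles = gcd(114, 414, 78).
114 = 2 × 3 × 19
414 = 2 × 3^2 × 23
78 = 2 × 3 × 13
gcd(114, 414, 78) = 2 × 3 = 6.
red beads per bundle = 78 / 6 = 13.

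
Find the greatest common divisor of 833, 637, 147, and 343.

49

833 = 7^2 × 17
637 = 7^2 × 13
147 = 3 × 7^2
343 = 7^3
gcd(833, 637, 147, 343) = 7^2 = 49.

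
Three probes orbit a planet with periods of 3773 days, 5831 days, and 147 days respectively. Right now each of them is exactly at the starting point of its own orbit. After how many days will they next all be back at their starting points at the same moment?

The first simultaneous occurrence is after LCM of the individual periods.
3773 = 7^3 × 11
5831 = 7^3 × 17
147 = 3 × 7^2
LCM(3773, 5831, 147) = 3 × 7^3 × 11 × 17 = 192423.

192423 days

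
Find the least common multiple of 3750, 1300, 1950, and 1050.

3750 = 2 × 3 × 5^4
1300 = 2^2 × 5^2 × 13
1950 = 2 × 3 × 5^2 × 13
1050 = 2 × 3 × 5^2 × 7
LCM(3750, 1300, 1950, 1050) = 2^2 × 3 × 5^4 × 7 × 13 = 682500.

682500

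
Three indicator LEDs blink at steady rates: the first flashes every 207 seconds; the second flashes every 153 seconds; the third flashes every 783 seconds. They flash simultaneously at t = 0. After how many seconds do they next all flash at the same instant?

306153 seconds

They coincide at every common multiple of the periods; the first is the LCM.
207 = 3^2 × 23
153 = 3^2 × 17
783 = 3^3 × 29
LCM(207, 153, 783) = 3^3 × 17 × 23 × 29 = 306153.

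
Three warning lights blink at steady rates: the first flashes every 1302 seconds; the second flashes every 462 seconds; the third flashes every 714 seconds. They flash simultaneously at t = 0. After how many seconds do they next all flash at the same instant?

They coincide at every common multiple of the periods; the first is the LCM.
1302 = 2 × 3 × 7 × 31
462 = 2 × 3 × 7 × 11
714 = 2 × 3 × 7 × 17
LCM(1302, 462, 714) = 2 × 3 × 7 × 11 × 17 × 31 = 243474.

243474 seconds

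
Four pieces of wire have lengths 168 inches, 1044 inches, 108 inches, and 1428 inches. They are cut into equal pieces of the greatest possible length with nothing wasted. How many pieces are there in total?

229

Piece length = gcd(168, 1044, 108, 1428).
168 = 2^3 × 3 × 7
1044 = 2^2 × 3^2 × 29
108 = 2^2 × 3^3
1428 = 2^2 × 3 × 7 × 17
gcd(168, 1044, 108, 1428) = 2^2 × 3 = 12.
Total pieces = 168/12 + 1044/12 + 108/12 + 1428/12 = 14 + 87 + 9 + 119 = 229.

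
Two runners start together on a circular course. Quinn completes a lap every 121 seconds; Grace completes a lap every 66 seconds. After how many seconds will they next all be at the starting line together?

726 seconds

They coincide at every common multiple of the periods; the first is the LCM.
121 = 11^2
66 = 2 × 3 × 11
LCM(121, 66) = 2 × 3 × 11^2 = 726.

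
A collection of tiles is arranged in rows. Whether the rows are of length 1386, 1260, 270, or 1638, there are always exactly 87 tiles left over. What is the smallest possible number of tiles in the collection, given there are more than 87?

540627

N − 87 must be a common multiple of 1386, 1260, 270, and 1638.
1386 = 2 × 3^2 × 7 × 11
1260 = 2^2 × 3^2 × 5 × 7
270 = 2 × 3^3 × 5
1638 = 2 × 3^2 × 7 × 13
LCM(1386, 1260, 270, 1638) = 2^2 × 3^3 × 5 × 7 × 11 × 13 = 540540.
Smallest N > 87 is LCM + 87 = 540540 + 87 = 540627.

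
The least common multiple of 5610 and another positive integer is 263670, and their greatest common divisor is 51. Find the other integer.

gcd × lcm = product of the two integers, so the other integer is (51 × 263670) / 5610 = 2397.

2397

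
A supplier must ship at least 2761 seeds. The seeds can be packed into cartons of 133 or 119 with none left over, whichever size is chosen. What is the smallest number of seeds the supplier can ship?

The number of seeds must be a common multiple of 133 and 119, so a multiple of their LCM.
133 = 7 × 19
119 = 7 × 17
LCM(133, 119) = 7 × 17 × 19 = 2261.
Smallest multiple of 2261 that is ≥ 2761: ⌈2761/2261⌉ × 2261 = 2 × 2261 = 4522.

4522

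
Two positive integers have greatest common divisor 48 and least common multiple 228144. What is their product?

For any two positive integers, gcd × lcm = product = 48 × 228144 = 10950912.

10950912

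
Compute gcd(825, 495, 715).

825 = 3 × 5^2 × 11
495 = 3^2 × 5 × 11
715 = 5 × 11 × 13
gcd(825, 495, 715) = 5 × 11 = 55.

55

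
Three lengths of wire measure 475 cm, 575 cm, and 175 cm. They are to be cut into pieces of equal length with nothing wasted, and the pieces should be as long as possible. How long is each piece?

25 cm

Each piece length must divide every original length, so the longest possible is gcd(475, 575, 175).
475 = 5^2 × 19
575 = 5^2 × 23
175 = 5^2 × 7
gcd(475, 575, 175) = 5^2 = 25.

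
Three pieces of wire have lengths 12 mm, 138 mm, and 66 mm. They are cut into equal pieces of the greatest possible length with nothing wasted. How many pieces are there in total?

Piece length = gcd(12, 138, 66).
12 = 2^2 × 3
138 = 2 × 3 × 23
66 = 2 × 3 × 11
gcd(12, 138, 66) = 2 × 3 = 6.
Total pieces = 12/6 + 138/6 + 66/6 = 2 + 23 + 11 = 36.

36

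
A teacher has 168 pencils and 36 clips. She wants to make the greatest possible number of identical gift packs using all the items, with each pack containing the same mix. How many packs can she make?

12 packs

The pack count must divide each quantity, so the greatest is gcd(168, 36).
168 = 2^3 × 3 × 7
36 = 2^2 × 3^2
gcd(168, 36) = 2^2 × 3 = 12.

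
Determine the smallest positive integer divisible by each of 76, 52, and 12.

2964

76 = 2^2 × 19
52 = 2^2 × 13
12 = 2^2 × 3
LCM(76, 52, 12) = 2^2 × 3 × 13 × 19 = 2964.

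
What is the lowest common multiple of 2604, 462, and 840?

286440

2604 = 2^2 × 3 × 7 × 31
462 = 2 × 3 × 7 × 11
840 = 2^3 × 3 × 5 × 7
LCM(2604, 462, 840) = 2^3 × 3 × 5 × 7 × 11 × 31 = 286440.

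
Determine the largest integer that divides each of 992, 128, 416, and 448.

32

992 = 2^5 × 31
128 = 2^7
416 = 2^5 × 13
448 = 2^6 × 7
gcd(992, 128, 416, 448) = 2^5 = 32.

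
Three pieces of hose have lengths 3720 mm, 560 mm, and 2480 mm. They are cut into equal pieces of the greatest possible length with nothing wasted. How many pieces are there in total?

Piece length = gcd(3720, 560, 2480).
3720 = 2^3 × 3 × 5 × 31
560 = 2^4 × 5 × 7
2480 = 2^4 × 5 × 31
gcd(3720, 560, 2480) = 2^3 × 5 = 40.
Total pieces = 3720/40 + 560/40 + 2480/40 = 93 + 14 + 62 = 169.

169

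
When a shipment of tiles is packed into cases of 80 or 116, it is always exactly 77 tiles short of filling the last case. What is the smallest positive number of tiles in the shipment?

Being 77 short of a full case of size k means N ≡ −77 (mod k), i.e. N + 77 is a multiple of each size.
80 = 2^4 × 5
116 = 2^2 × 29
LCM(80, 116) = 2^4 × 5 × 29 = 2320.
Smallest positive N is 2320 − 77 = 2243.

2243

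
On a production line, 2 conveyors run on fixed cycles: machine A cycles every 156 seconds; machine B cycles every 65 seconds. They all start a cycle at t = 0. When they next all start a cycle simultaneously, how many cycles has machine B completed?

They are all back at their starting positions together after one LCM of the periods.
156 = 2^2 × 3 × 13
65 = 5 × 13
LCM(156, 65) = 2^2 × 3 × 5 × 13 = 780.
Cycles for period 65: 780 / 65 = 12.

12 cycles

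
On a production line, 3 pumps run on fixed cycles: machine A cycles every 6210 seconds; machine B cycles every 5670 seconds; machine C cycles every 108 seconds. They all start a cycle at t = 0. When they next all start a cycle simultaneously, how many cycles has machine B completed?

46 cycles

The first common completion time is the LCM of the periods.
6210 = 2 × 3^3 × 5 × 23
5670 = 2 × 3^4 × 5 × 7
108 = 2^2 × 3^3
LCM(6210, 5670, 108) = 2^2 × 3^4 × 5 × 7 × 23 = 260820.
Cycles for period 5670: 260820 / 5670 = 46.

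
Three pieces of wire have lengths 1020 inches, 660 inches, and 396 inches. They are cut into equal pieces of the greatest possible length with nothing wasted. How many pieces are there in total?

Piece length = gcd(1020, 660, 396).
1020 = 2^2 × 3 × 5 × 17
660 = 2^2 × 3 × 5 × 11
396 = 2^2 × 3^2 × 11
gcd(1020, 660, 396) = 2^2 × 3 = 12.
Total pieces = 1020/12 + 660/12 + 396/12 = 85 + 55 + 33 = 173.

173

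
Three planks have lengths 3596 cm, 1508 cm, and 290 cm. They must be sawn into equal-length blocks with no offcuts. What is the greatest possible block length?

The block length must divide every plank, so the greatest is gcd(3596, 1508, 290).
3596 = 2^2 × 29 × 31
1508 = 2^2 × 13 × 29
290 = 2 × 5 × 29
gcd(3596, 1508, 290) = 2 × 29 = 58.

58 cm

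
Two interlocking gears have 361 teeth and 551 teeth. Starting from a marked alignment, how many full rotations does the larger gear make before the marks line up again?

19 rotations

They are all back at their starting positions together after one LCM of the periods.
361 = 19^2
551 = 19 × 29
LCM(361, 551) = 19^2 × 29 = 10469.
Rotations for period 551: 10469 / 551 = 19.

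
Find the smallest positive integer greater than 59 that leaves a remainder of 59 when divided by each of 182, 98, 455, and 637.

N − 59 must be a common multiple of 182, 98, 455, and 637.
182 = 2 × 7 × 13
98 = 2 × 7^2
455 = 5 × 7 × 13
637 = 7^2 × 13
LCM(182, 98, 455, 637) = 2 × 5 × 7^2 × 13 = 6370.
Smallest N > 59 is LCM + 59 = 6370 + 59 = 6429.

6429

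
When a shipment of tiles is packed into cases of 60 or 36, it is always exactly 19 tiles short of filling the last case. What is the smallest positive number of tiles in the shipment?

161

Being 19 short of a full case of size k means N ≡ −19 (mod k), i.e. N + 19 is a multiple of each size.
60 = 2^2 × 3 × 5
36 = 2^2 × 3^2
LCM(60, 36) = 2^2 × 3^2 × 5 = 180.
Smallest positive N is 180 − 19 = 161.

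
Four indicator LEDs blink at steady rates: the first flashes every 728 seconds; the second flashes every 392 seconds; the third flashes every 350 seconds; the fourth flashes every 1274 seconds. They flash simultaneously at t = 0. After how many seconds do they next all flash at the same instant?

We need the least common multiple of the intervals.
728 = 2^3 × 7 × 13
392 = 2^3 × 7^2
350 = 2 × 5^2 × 7
1274 = 2 × 7^2 × 13
LCM(728, 392, 350, 1274) = 2^3 × 5^2 × 7^2 × 13 = 127400.

127400 seconds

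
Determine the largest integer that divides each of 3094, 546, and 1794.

3094 = 2 × 7 × 13 × 17
546 = 2 × 3 × 7 × 13
1794 = 2 × 3 × 13 × 23
gcd(3094, 546, 1794) = 2 × 13 = 26.

26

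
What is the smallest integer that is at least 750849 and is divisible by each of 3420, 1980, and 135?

790020

The integer must be a common multiple of 3420, 1980, and 135, so a multiple of their LCM.
3420 = 2^2 × 3^2 × 5 × 19
1980 = 2^2 × 3^2 × 5 × 11
135 = 3^3 × 5
LCM(3420, 1980, 135) = 2^2 × 3^3 × 5 × 11 × 19 = 112860.
Smallest multiple of 112860 that is ≥ 750849: ⌈750849/112860⌉ × 112860 = 7 × 112860 = 790020.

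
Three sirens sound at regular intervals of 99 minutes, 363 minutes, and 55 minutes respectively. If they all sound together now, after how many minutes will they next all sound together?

They coincide at every common multiple of the periods; the first is the LCM.
99 = 3^2 × 11
363 = 3 × 11^2
55 = 5 × 11
LCM(99, 363, 55) = 3^2 × 5 × 11^2 = 5445.

5445 minutes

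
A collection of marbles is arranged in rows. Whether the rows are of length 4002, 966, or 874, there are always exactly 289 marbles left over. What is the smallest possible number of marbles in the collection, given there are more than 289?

532555

N − 289 must be a common multiple of 4002, 966, and 874.
4002 = 2 × 3 × 23 × 29
966 = 2 × 3 × 7 × 23
874 = 2 × 19 × 23
LCM(4002, 966, 874) = 2 × 3 × 7 × 19 × 23 × 29 = 532266.
Smallest N > 289 is LCM + 289 = 532266 + 289 = 532555.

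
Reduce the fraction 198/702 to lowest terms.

11/39

198 = 2 × 3^2 × 11
702 = 2 × 3^3 × 13
gcd(198, 702) = 2 × 3^2 = 18.
Divide numerator and denominator by 18: 198/702 = 11/39.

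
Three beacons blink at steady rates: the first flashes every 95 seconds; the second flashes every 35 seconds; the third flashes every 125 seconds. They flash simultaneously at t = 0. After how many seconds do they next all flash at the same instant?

The first simultaneous occurrence is after LCM of the individual periods.
95 = 5 × 19
35 = 5 × 7
125 = 5^3
LCM(95, 35, 125) = 5^3 × 7 × 19 = 16625.

16625 seconds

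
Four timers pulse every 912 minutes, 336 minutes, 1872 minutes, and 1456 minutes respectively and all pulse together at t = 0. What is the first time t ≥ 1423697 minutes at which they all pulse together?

1493856 minutes

Joint pulses occur at multiples of LCM(912, 336, 1872, 1456).
912 = 2^4 × 3 × 19
336 = 2^4 × 3 × 7
1872 = 2^4 × 3^2 × 13
1456 = 2^4 × 7 × 13
LCM(912, 336, 1872, 1456) = 2^4 × 3^2 × 7 × 13 × 19 = 248976.
Smallest multiple of 248976 that is ≥ 1423697: ⌈1423697/248976⌉ × 248976 = 6 × 248976 = 1493856.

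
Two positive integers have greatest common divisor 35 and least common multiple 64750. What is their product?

2266250

For any two positive integers, gcd × lcm = product = 35 × 64750 = 2266250.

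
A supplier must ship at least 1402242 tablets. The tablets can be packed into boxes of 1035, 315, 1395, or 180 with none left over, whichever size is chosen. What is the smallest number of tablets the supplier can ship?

1796760

The number of tablets must be a common multiple of 1035, 315, 1395, and 180, so a multiple of their LCM.
1035 = 3^2 × 5 × 23
315 = 3^2 × 5 × 7
1395 = 3^2 × 5 × 31
180 = 2^2 × 3^2 × 5
LCM(1035, 315, 1395, 180) = 2^2 × 3^2 × 5 × 7 × 23 × 31 = 898380.
Smallest multiple of 898380 that is ≥ 1402242: ⌈1402242/898380⌉ × 898380 = 2 × 898380 = 1796760.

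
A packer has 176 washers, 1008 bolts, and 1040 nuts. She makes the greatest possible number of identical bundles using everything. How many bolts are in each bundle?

Number of bundles = gcd(176, 1008, 1040).
176 = 2^4 × 11
1008 = 2^4 × 3^2 × 7
1040 = 2^4 × 5 × 13
gcd(176, 1008, 1040) = 2^4 = 16.
bolts per bundle = 1008 / 16 = 63.

63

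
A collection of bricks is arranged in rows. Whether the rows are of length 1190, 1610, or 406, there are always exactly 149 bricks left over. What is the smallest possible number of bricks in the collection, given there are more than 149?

793879

N − 149 must be a common multiple of 1190, 1610, and 406.
1190 = 2 × 5 × 7 × 17
1610 = 2 × 5 × 7 × 23
406 = 2 × 7 × 29
LCM(1190, 1610, 406) = 2 × 5 × 7 × 17 × 23 × 29 = 793730.
Smallest N > 149 is LCM + 149 = 793730 + 149 = 793879.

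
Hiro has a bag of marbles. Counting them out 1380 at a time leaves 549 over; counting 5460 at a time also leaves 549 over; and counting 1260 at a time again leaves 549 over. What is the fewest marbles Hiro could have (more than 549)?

377289

N − 549 must be a common multiple of 1380, 5460, and 1260.
1380 = 2^2 × 3 × 5 × 23
5460 = 2^2 × 3 × 5 × 7 × 13
1260 = 2^2 × 3^2 × 5 × 7
LCM(1380, 5460, 1260) = 2^2 × 3^2 × 5 × 7 × 13 × 23 = 376740.
Smallest N > 549 is LCM + 549 = 376740 + 549 = 377289.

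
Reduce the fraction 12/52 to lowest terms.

12 = 2^2 × 3
52 = 2^2 × 13
gcd(12, 52) = 2^2 = 4.
Divide numerator and denominator by 4: 12/52 = 3/13.

3/13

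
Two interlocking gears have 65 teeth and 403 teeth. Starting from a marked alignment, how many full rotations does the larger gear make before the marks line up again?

5 rotations

They are all back at their starting positions together after one LCM of the periods.
65 = 5 × 13
403 = 13 × 31
LCM(65, 403) = 5 × 13 × 31 = 2015.
Rotations for period 403: 2015 / 403 = 5.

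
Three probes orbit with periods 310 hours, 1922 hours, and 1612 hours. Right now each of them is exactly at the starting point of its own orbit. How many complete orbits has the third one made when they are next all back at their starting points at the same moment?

They are all back at their starting positions together after one LCM of the periods.
310 = 2 × 5 × 31
1922 = 2 × 31^2
1612 = 2^2 × 13 × 31
LCM(310, 1922, 1612) = 2^2 × 5 × 13 × 31^2 = 249860.
Orbits for period 1612: 249860 / 1612 = 155.

155 orbits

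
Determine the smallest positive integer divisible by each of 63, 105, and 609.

63 = 3^2 × 7
105 = 3 × 5 × 7
609 = 3 × 7 × 29
LCM(63, 105, 609) = 3^2 × 5 × 7 × 29 = 9135.

9135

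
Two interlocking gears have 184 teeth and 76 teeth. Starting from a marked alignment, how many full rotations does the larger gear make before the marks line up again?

19 rotations

The first common completion time is the LCM of the periods.
184 = 2^3 × 23
76 = 2^2 × 19
LCM(184, 76) = 2^3 × 19 × 23 = 3496.
Rotations for period 184: 3496 / 184 = 19.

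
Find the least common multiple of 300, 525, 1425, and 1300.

518700

300 = 2^2 × 3 × 5^2
525 = 3 × 5^2 × 7
1425 = 3 × 5^2 × 19
1300 = 2^2 × 5^2 × 13
LCM(300, 525, 1425, 1300) = 2^2 × 3 × 5^2 × 7 × 13 × 19 = 518700.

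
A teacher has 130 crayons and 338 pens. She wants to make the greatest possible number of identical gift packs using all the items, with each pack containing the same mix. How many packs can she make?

By the Euclidean algorithm:
338 = 2 × 130 + 78
130 = 1 × 78 + 52
78 = 1 × 52 + 26
52 = 2 × 26 + 0
gcd(130, 338) = 26.

26 packs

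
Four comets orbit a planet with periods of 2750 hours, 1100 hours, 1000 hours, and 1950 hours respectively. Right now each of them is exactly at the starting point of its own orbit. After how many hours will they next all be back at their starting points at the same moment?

429000 hours

We need the least common multiple of the intervals.
2750 = 2 × 5^3 × 11
1100 = 2^2 × 5^2 × 11
1000 = 2^3 × 5^3
1950 = 2 × 3 × 5^2 × 13
LCM(2750, 1100, 1000, 1950) = 2^3 × 3 × 5^3 × 11 × 13 = 429000.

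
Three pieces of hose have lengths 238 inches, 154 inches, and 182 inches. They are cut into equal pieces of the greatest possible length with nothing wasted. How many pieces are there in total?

41

Piece length = gcd(238, 154, 182).
238 = 2 × 7 × 17
154 = 2 × 7 × 11
182 = 2 × 7 × 13
gcd(238, 154, 182) = 2 × 7 = 14.
Total pieces = 238/14 + 154/14 + 182/14 = 17 + 11 + 13 = 41.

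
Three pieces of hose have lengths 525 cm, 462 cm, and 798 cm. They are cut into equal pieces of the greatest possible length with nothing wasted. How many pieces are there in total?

85

Piece length = gcd(525, 462, 798).
525 = 3 × 5^2 × 7
462 = 2 × 3 × 7 × 11
798 = 2 × 3 × 7 × 19
gcd(525, 462, 798) = 3 × 7 = 21.
Total pieces = 525/21 + 462/21 + 798/21 = 25 + 22 + 38 = 85.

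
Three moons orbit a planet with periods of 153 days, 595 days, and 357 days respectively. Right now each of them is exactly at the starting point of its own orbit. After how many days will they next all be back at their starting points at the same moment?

5355 days

We need the least common multiple of the intervals.
153 = 3^2 × 17
595 = 5 × 7 × 17
357 = 3 × 7 × 17
LCM(153, 595, 357) = 3^2 × 5 × 7 × 17 = 5355.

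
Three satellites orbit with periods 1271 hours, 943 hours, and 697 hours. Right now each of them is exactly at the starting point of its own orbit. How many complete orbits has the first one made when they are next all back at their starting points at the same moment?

They are all back at their starting positions together after one LCM of the periods.
1271 = 31 × 41
943 = 23 × 41
697 = 17 × 41
LCM(1271, 943, 697) = 17 × 23 × 31 × 41 = 496961.
Orbits for period 1271: 496961 / 1271 = 391.

391 orbits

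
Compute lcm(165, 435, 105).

33495

165 = 3 × 5 × 11
435 = 3 × 5 × 29
105 = 3 × 5 × 7
LCM(165, 435, 105) = 3 × 5 × 7 × 11 × 29 = 33495.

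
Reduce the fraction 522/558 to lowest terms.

29/31

522 = 2 × 3^2 × 29
558 = 2 × 3^2 × 31
gcd(522, 558) = 2 × 3^2 = 18.
Divide numerator and denominator by 18: 522/558 = 29/31.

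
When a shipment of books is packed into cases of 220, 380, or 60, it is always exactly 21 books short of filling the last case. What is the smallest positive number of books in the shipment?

Being 21 short of a full case of size k means N ≡ −21 (mod k), i.e. N + 21 is a multiple of each size.
220 = 2^2 × 5 × 11
380 = 2^2 × 5 × 19
60 = 2^2 × 3 × 5
LCM(220, 380, 60) = 2^2 × 3 × 5 × 11 × 19 = 12540.
Smallest positive N is 12540 − 21 = 12519.

12519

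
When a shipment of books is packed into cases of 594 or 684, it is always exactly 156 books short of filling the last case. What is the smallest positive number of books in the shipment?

22416

Being 156 short of a full case of size k means N ≡ −156 (mod k), i.e. N + 156 is a multiple of each size.
594 = 2 × 3^3 × 11
684 = 2^2 × 3^2 × 19
LCM(594, 684) = 2^2 × 3^3 × 11 × 19 = 22572.
Smallest positive N is 22572 − 156 = 22416.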